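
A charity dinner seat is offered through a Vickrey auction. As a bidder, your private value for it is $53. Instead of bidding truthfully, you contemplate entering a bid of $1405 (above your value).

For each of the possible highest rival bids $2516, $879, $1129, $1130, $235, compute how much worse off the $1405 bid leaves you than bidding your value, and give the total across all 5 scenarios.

$3161

The deviation costs you only when the competing bid falls strictly between $53 and $1405; elsewhere both bids give the same outcome.
$2516: outcomes coincide → loss $0.
$879: truthful payoff $0, deviation payoff −$826 → loss $826.
$1129: truthful payoff $0, deviation payoff −$1076 → loss $1076.
$1130: truthful payoff $0, deviation payoff −$1077 → loss $1077.
$235: truthful payoff $0, deviation payoff −$182 → loss $182.
Total loss = $826 + $1076 + $1077 + $182 = $3161.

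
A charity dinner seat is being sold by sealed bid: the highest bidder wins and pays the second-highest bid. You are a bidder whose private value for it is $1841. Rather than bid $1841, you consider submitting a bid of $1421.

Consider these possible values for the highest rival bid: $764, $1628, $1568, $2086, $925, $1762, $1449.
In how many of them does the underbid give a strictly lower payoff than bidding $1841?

The deviation hurts exactly when the highest competing bid lies strictly between $1421 and $1841 — underbidding then forfeits a profitable win.
$764: below both → same outcome either way.
$1628: inside the interval → strictly worse (loss $213).
$1568: inside the interval → strictly worse (loss $273).
$2086: above both → same outcome either way.
$925: below both → same outcome either way.
$1762: inside the interval → strictly worse (loss $79).
$1449: inside the interval → strictly worse (loss $392).
Count: 4.

4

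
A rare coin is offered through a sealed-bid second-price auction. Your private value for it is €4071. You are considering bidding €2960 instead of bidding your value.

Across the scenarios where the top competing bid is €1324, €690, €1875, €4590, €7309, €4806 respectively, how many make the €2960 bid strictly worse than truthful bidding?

0

The deviation hurts exactly when the highest competing bid lies strictly between €2960 and €4071 — underbidding then forfeits a profitable win.
€1324: below both → same outcome either way.
€690: below both → same outcome either way.
€1875: below both → same outcome either way.
€4590: above both → same outcome either way.
€7309: above both → same outcome either way.
€4806: above both → same outcome either way.
Count: 0.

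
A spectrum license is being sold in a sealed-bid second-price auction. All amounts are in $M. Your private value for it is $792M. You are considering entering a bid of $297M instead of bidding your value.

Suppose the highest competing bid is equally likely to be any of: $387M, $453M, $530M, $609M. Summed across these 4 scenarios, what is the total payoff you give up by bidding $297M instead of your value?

The deviation costs you only when the competing bid falls strictly between $297M and $792M; elsewhere both bids give the same outcome.
$387M: truthful payoff $405M, deviation payoff $0M → loss $405M.
$453M: truthful payoff $339M, deviation payoff $0M → loss $339M.
$530M: truthful payoff $262M, deviation payoff $0M → loss $262M.
$609M: truthful payoff $183M, deviation payoff $0M → loss $183M.
Total loss = $405M + $339M + $262M + $183M = $1189M.

$1189M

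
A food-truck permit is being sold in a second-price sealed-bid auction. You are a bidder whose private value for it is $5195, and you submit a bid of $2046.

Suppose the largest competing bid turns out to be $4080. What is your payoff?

Your bid $2046 is below the highest competing bid $4080, so you lose.
A losing bidder pays nothing and receives nothing: payoff = $0.

$0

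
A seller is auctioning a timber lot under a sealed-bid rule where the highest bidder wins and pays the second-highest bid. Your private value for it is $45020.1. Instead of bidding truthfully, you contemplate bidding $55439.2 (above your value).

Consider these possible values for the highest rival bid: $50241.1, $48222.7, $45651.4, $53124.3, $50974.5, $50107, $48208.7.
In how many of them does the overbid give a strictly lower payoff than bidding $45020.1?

7

The deviation hurts exactly when the highest competing bid lies strictly between $45020.1 and $55439.2 — overbidding then wins at a price above your value.
$50241.1: inside the interval → strictly worse (loss $5221).
$48222.7: inside the interval → strictly worse (loss $3202.6).
$45651.4: inside the interval → strictly worse (loss $631.3).
$53124.3: inside the interval → strictly worse (loss $8104.2).
$50974.5: inside the interval → strictly worse (loss $5954.4).
$50107: inside the interval → strictly worse (loss $5086.9).
$48208.7: inside the interval → strictly worse (loss $3188.6).
Count: 7.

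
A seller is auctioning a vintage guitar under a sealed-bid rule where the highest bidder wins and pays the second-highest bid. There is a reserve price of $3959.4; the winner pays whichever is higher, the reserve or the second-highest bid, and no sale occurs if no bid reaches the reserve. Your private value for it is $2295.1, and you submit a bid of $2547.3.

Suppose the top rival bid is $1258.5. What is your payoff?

Your bid $2547.3 is the highest bid but falls below the reserve $3959.4, so the item goes unsold. Payoff $0.

$0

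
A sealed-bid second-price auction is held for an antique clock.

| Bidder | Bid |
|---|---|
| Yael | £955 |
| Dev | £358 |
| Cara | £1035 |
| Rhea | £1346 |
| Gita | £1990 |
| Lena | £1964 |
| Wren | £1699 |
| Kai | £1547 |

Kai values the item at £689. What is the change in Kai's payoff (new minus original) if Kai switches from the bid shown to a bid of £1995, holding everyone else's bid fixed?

The highest bid among the other bidders is £1990; Kai's bid doesn't change that.
Original bid £1547: Kai is not highest (top rival bid is £1990); payoff £0.
Alternative bid £1995: Kai is highest, pays the top rival bid £1990; payoff £689 − £1990 = −£1301.
Change in payoff = −£1301 − (£0) = −£1301.

−£1301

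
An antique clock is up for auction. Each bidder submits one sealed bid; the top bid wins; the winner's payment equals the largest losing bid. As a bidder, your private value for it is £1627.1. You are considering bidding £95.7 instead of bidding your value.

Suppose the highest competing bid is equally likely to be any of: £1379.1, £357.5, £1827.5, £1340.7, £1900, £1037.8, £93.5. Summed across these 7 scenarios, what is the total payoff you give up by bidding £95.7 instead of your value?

The deviation costs you only when the competing bid falls strictly between £95.7 and £1627.1; elsewhere both bids give the same outcome.
£1379.1: truthful payoff £248, deviation payoff £0 → loss £248.
£357.5: truthful payoff £1269.6, deviation payoff £0 → loss £1269.6.
£1827.5: outcomes coincide → loss £0.
£1340.7: truthful payoff £286.4, deviation payoff £0 → loss £286.4.
£1900: outcomes coincide → loss £0.
£1037.8: truthful payoff £589.3, deviation payoff £0 → loss £589.3.
£93.5: outcomes coincide → loss £0.
Total loss = £248 + £1269.6 + £286.4 + £589.3 = £2393.3.

£2393.3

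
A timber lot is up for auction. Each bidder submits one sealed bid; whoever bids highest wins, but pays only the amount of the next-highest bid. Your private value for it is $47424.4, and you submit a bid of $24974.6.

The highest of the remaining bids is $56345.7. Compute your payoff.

Your bid $24974.6 is below the highest competing bid $56345.7, so you lose.
A losing bidder pays nothing and receives nothing: payoff = $0.

$0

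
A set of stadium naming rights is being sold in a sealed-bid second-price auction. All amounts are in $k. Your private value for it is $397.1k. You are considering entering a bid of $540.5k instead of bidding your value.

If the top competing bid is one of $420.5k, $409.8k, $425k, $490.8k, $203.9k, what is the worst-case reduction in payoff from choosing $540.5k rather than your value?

$420.5k: truthful gives $0k, deviation gives −$23.4k → loss $23.4k.
$409.8k: truthful gives $0k, deviation gives −$12.7k → loss $12.7k.
$425k: truthful gives $0k, deviation gives −$27.9k → loss $27.9k.
$490.8k: truthful gives $0k, deviation gives −$93.7k → loss $93.7k.
$203.9k: same outcome either way → loss $0k.
Maximum loss: $93.7k.

$93.7k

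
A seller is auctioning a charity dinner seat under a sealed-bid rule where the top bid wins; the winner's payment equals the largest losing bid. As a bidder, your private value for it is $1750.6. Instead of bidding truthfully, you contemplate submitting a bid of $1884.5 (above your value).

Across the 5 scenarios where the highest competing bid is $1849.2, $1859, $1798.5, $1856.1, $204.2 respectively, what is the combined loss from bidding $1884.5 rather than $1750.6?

$360.4

The deviation costs you only when the competing bid falls strictly between $1750.6 and $1884.5; elsewhere both bids give the same outcome.
$1849.2: truthful payoff $0, deviation payoff −$98.6 → loss $98.6.
$1859: truthful payoff $0, deviation payoff −$108.4 → loss $108.4.
$1798.5: truthful payoff $0, deviation payoff −$47.9 → loss $47.9.
$1856.1: truthful payoff $0, deviation payoff −$105.5 → loss $105.5.
$204.2: outcomes coincide → loss $0.
Total loss = $98.6 + $108.4 + $47.9 + $105.5 = $360.4.
In a second-price auction your bid sets only whether you win, not what you pay, so bidding your true value is weakly dominant.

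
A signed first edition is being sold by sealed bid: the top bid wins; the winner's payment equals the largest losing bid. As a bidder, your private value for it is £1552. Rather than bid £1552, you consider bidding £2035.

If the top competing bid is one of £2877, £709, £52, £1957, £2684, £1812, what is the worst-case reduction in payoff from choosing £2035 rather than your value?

£2877: same outcome either way → loss £0.
£709: same outcome either way → loss £0.
£52: same outcome either way → loss £0.
£1957: truthful gives £0, deviation gives −£405 → loss £405.
£2684: same outcome either way → loss £0.
£1812: truthful gives £0, deviation gives −£260 → loss £260.
Maximum loss: £405.

£405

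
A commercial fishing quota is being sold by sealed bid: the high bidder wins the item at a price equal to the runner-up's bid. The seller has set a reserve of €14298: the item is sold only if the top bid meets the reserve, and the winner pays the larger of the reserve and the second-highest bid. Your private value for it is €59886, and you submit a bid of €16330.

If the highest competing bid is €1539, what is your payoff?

Your bid €16330 is the highest and exceeds the reserve.
Price = max(second-highest bid, reserve) = max(€1539, €14298) = €14298.
Payoff = €59886 − €14298 = €45588.

€45588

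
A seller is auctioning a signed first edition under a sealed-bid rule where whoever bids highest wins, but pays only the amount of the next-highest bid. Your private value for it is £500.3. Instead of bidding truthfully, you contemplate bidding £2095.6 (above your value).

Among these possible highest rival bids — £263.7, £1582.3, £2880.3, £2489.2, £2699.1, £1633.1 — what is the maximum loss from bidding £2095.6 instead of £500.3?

£263.7: same outcome either way → loss £0.
£1582.3: truthful gives £0, deviation gives −£1082 → loss £1082.
£2880.3: same outcome either way → loss £0.
£2489.2: same outcome either way → loss £0.
£2699.1: same outcome either way → loss £0.
£1633.1: truthful gives £0, deviation gives −£1132.8 → loss £1132.8.
Maximum loss: £1132.8.

£1132.8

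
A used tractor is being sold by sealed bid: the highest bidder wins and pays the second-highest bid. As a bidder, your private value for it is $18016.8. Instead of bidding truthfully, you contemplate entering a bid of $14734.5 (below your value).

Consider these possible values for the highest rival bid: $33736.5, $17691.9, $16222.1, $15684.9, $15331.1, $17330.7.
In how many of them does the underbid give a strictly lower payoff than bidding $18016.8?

The deviation hurts exactly when the highest competing bid lies strictly between $14734.5 and $18016.8 — underbidding then forfeits a profitable win.
$33736.5: above both → same outcome either way.
$17691.9: inside the interval → strictly worse (loss $324.9).
$16222.1: inside the interval → strictly worse (loss $1794.7).
$15684.9: inside the interval → strictly worse (loss $2331.9).
$15331.1: inside the interval → strictly worse (loss $2685.7).
$17330.7: inside the interval → strictly worse (loss $686.1).
Count: 5.

5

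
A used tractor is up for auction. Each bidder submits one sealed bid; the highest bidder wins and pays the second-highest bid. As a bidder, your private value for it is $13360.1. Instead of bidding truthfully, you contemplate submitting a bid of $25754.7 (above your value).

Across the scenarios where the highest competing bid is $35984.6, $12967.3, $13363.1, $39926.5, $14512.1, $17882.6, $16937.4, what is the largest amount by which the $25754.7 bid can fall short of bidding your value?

$4522.5

$35984.6: same outcome either way → loss $0.
$12967.3: same outcome either way → loss $0.
$13363.1: truthful gives $0, deviation gives −$3 → loss $3.
$39926.5: same outcome either way → loss $0.
$14512.1: truthful gives $0, deviation gives −$1152 → loss $1152.
$17882.6: truthful gives $0, deviation gives −$4522.5 → loss $4522.5.
$16937.4: truthful gives $0, deviation gives −$3577.3 → loss $3577.3.
Maximum loss: $4522.5.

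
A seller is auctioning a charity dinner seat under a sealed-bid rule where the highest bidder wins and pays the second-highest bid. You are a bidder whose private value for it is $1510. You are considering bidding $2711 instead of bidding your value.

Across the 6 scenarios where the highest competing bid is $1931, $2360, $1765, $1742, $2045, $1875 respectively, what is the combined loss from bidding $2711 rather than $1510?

$2658

The deviation costs you only when the competing bid falls strictly between $1510 and $2711; elsewhere both bids give the same outcome.
$1931: truthful payoff $0, deviation payoff −$421 → loss $421.
$2360: truthful payoff $0, deviation payoff −$850 → loss $850.
$1765: truthful payoff $0, deviation payoff −$255 → loss $255.
$1742: truthful payoff $0, deviation payoff −$232 → loss $232.
$2045: truthful payoff $0, deviation payoff −$535 → loss $535.
$1875: truthful payoff $0, deviation payoff −$365 → loss $365.
Total loss = $421 + $850 + $255 + $232 + $535 + $365 = $2658.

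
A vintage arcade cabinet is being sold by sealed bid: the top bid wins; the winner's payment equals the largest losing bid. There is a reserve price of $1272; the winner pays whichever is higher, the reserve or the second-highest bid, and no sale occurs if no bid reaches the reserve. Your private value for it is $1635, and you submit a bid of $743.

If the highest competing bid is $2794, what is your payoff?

Your bid $743 is below the highest competing bid $2794, so you lose. Payoff $0.

$0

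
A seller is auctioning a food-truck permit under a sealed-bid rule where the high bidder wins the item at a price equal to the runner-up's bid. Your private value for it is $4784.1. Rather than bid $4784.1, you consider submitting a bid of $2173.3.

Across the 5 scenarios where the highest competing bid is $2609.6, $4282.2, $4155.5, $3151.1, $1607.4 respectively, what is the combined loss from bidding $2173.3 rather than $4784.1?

The deviation costs you only when the competing bid falls strictly between $2173.3 and $4784.1; elsewhere both bids give the same outcome.
$2609.6: truthful payoff $2174.5, deviation payoff $0 → loss $2174.5.
$4282.2: truthful payoff $501.9, deviation payoff $0 → loss $501.9.
$4155.5: truthful payoff $628.6, deviation payoff $0 → loss $628.6.
$3151.1: truthful payoff $1633, deviation payoff $0 → loss $1633.
$1607.4: outcomes coincide → loss $0.
Total loss = $2174.5 + $501.9 + $628.6 + $1633 = $4938.

$4938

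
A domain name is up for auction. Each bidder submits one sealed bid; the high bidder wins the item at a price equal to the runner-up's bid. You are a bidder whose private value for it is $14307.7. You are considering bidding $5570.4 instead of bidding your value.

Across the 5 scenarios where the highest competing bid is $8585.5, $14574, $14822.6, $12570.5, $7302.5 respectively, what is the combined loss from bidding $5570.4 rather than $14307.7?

The deviation costs you only when the competing bid falls strictly between $5570.4 and $14307.7; elsewhere both bids give the same outcome.
$8585.5: truthful payoff $5722.2, deviation payoff $0 → loss $5722.2.
$14574: outcomes coincide → loss $0.
$14822.6: outcomes coincide → loss $0.
$12570.5: truthful payoff $1737.2, deviation payoff $0 → loss $1737.2.
$7302.5: truthful payoff $7005.2, deviation payoff $0 → loss $7005.2.
Total loss = $5722.2 + $1737.2 + $7005.2 = $14464.6.
Truthful bidding weakly dominates here: raising your bid can only win items priced above your value, and lowering it can only forfeit items priced below.

$14464.6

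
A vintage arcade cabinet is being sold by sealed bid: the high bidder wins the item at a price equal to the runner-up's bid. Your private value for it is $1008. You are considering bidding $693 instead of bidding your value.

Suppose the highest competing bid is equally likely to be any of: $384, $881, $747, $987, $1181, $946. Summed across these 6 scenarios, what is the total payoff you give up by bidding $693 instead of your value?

$471

The deviation costs you only when the competing bid falls strictly between $693 and $1008; elsewhere both bids give the same outcome.
$384: outcomes coincide → loss $0.
$881: truthful payoff $127, deviation payoff $0 → loss $127.
$747: truthful payoff $261, deviation payoff $0 → loss $261.
$987: truthful payoff $21, deviation payoff $0 → loss $21.
$1181: outcomes coincide → loss $0.
$946: truthful payoff $62, deviation payoff $0 → loss $62.
Total loss = $127 + $261 + $21 + $62 = $471.
In a second-price auction your bid sets only whether you win, not what you pay, so bidding your true value is weakly dominant.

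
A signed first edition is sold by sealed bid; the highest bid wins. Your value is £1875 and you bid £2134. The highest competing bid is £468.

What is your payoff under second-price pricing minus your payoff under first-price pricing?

£1666

You have the highest bid, so you win under either rule.
Second-price: pay £468 → payoff £1407.
First-price: pay your own bid £2134 → payoff −£259.
Difference = £1407 − (−£259) = £1666.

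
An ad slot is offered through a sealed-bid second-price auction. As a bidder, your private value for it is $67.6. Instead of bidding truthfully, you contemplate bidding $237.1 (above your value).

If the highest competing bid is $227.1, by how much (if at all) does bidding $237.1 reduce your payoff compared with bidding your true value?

Bidding your value $67.6: you lose (since $67.6 < $227.1). Payoff $0.
Bidding $237.1: you win and pay $227.1. Payoff $67.6 − $227.1 = −$159.5.
The competing bid $227.1 lies between your value and your inflated bid, so overbidding wins an item priced above your value.
Loss from deviating = $0 − (−$159.5) = $159.5.

$159.5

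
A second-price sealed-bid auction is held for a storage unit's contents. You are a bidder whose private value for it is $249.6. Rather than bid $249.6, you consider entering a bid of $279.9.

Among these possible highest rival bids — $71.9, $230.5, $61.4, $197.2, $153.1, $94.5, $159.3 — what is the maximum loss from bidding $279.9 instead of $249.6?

$71.9: same outcome either way → loss $0.
$230.5: same outcome either way → loss $0.
$61.4: same outcome either way → loss $0.
$197.2: same outcome either way → loss $0.
$153.1: same outcome either way → loss $0.
$94.5: same outcome either way → loss $0.
$159.3: same outcome either way → loss $0.
Maximum loss: $0.

$0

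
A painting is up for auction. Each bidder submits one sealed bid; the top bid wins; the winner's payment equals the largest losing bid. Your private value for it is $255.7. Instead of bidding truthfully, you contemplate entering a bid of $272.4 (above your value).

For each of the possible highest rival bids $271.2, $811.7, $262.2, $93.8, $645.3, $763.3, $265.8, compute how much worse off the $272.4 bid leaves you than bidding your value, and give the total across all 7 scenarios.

The deviation costs you only when the competing bid falls strictly between $255.7 and $272.4; elsewhere both bids give the same outcome.
$271.2: truthful payoff $0, deviation payoff −$15.5 → loss $15.5.
$811.7: outcomes coincide → loss $0.
$262.2: truthful payoff $0, deviation payoff −$6.5 → loss $6.5.
$93.8: outcomes coincide → loss $0.
$645.3: outcomes coincide → loss $0.
$763.3: outcomes coincide → loss $0.
$265.8: truthful payoff $0, deviation payoff −$10.1 → loss $10.1.
Total loss = $15.5 + $6.5 + $10.1 = $32.1.
Truthful bidding weakly dominates here: raising your bid can only win items priced above your value, and lowering it can only forfeit items priced below.

$32.1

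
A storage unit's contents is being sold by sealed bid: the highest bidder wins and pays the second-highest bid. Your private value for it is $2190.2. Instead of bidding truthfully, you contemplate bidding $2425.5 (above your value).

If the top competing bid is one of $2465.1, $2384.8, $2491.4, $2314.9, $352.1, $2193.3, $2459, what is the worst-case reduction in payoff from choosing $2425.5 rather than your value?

$194.6

$2465.1: same outcome either way → loss $0.
$2384.8: truthful gives $0, deviation gives −$194.6 → loss $194.6.
$2491.4: same outcome either way → loss $0.
$2314.9: truthful gives $0, deviation gives −$124.7 → loss $124.7.
$352.1: same outcome either way → loss $0.
$2193.3: truthful gives $0, deviation gives −$3.1 → loss $3.1.
$2459: same outcome either way → loss $0.
Maximum loss: $194.6.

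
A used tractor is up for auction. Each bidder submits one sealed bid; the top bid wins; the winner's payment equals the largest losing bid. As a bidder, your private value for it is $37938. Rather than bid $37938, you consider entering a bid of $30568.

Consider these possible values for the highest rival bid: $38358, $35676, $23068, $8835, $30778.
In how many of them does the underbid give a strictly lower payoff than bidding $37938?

The deviation hurts exactly when the highest competing bid lies strictly between $30568 and $37938 — underbidding then forfeits a profitable win.
$38358: above both → same outcome either way.
$35676: inside the interval → strictly worse (loss $2262).
$23068: below both → same outcome either way.
$8835: below both → same outcome either way.
$30778: inside the interval → strictly worse (loss $7160).
Count: 2.

2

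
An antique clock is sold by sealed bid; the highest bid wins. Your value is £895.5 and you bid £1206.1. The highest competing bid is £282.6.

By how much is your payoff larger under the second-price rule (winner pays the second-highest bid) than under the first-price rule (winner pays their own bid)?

£923.5

You have the highest bid, so you win under either rule.
Second-price: pay £282.6 → payoff £612.9.
First-price: pay your own bid £1206.1 → payoff −£310.6.
Difference = £612.9 − (−£310.6) = £923.5.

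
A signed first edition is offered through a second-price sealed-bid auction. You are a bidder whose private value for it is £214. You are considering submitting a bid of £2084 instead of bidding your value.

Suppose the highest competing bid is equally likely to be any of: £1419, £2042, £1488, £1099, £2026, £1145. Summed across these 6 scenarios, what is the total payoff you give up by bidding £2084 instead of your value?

£7935

The deviation costs you only when the competing bid falls strictly between £214 and £2084; elsewhere both bids give the same outcome.
£1419: truthful payoff £0, deviation payoff −£1205 → loss £1205.
£2042: truthful payoff £0, deviation payoff −£1828 → loss £1828.
£1488: truthful payoff £0, deviation payoff −£1274 → loss £1274.
£1099: truthful payoff £0, deviation payoff −£885 → loss £885.
£2026: truthful payoff £0, deviation payoff −£1812 → loss £1812.
£1145: truthful payoff £0, deviation payoff −£931 → loss £931.
Total loss = £1205 + £1828 + £1274 + £885 + £1812 + £931 = £7935.
Truthful bidding weakly dominates here: raising your bid can only win items priced above your value, and lowering it can only forfeit items priced below.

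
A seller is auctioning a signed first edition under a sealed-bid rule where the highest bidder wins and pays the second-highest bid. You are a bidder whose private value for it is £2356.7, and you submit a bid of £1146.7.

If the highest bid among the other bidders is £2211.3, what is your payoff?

Your bid £1146.7 is below the highest competing bid £2211.3, so you lose.
A losing bidder pays nothing and receives nothing: payoff = £0.

£0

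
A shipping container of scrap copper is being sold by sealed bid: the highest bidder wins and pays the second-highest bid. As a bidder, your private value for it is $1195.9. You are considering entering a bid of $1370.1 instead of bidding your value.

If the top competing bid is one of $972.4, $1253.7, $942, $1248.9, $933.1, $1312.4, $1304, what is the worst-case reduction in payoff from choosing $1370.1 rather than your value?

$972.4: same outcome either way → loss $0.
$1253.7: truthful gives $0, deviation gives −$57.8 → loss $57.8.
$942: same outcome either way → loss $0.
$1248.9: truthful gives $0, deviation gives −$53 → loss $53.
$933.1: same outcome either way → loss $0.
$1312.4: truthful gives $0, deviation gives −$116.5 → loss $116.5.
$1304: truthful gives $0, deviation gives −$108.1 → loss $108.1.
Maximum loss: $116.5.

$116.5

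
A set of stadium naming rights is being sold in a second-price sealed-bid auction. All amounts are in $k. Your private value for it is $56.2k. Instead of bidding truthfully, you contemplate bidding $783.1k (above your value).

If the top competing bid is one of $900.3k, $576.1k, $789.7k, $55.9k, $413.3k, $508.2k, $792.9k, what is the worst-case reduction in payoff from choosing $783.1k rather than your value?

$519.9k

$900.3k: same outcome either way → loss $0k.
$576.1k: truthful gives $0k, deviation gives −$519.9k → loss $519.9k.
$789.7k: same outcome either way → loss $0k.
$55.9k: same outcome either way → loss $0k.
$413.3k: truthful gives $0k, deviation gives −$357.1k → loss $357.1k.
$508.2k: truthful gives $0k, deviation gives −$452k → loss $452k.
$792.9k: same outcome either way → loss $0k.
Maximum loss: $519.9k.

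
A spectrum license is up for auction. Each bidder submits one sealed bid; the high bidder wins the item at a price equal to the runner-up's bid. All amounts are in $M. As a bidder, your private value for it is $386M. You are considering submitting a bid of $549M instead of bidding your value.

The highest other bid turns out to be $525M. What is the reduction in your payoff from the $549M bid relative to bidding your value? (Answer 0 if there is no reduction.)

$139M

Bidding your value $386M: you lose (since $386M < $525M). Payoff $0M.
Bidding $549M: you win and pay $525M. Payoff $386M − $525M = −$139M.
The competing bid $525M lies between your value and your inflated bid, so overbidding wins an item priced above your value.
Loss from deviating = $0M − (−$139M) = $139M.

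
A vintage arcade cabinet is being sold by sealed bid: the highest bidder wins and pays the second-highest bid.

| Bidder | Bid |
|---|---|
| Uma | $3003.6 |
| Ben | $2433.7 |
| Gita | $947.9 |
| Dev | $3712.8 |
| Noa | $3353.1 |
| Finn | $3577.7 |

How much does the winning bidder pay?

$3577.7

Highest bid: Dev at $3712.8, so Dev wins.
Second-highest bid: Finn at $3577.7 — that is the price the winner pays.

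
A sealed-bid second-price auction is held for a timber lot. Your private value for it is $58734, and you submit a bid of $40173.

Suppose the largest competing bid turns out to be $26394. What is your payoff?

Your bid $40173 exceeds the highest competing bid $26394, so you win.
In a second-price auction the winner pays the second-highest bid, $26394.
Payoff = value − price = $58734 − $26394 = $32340.

$32340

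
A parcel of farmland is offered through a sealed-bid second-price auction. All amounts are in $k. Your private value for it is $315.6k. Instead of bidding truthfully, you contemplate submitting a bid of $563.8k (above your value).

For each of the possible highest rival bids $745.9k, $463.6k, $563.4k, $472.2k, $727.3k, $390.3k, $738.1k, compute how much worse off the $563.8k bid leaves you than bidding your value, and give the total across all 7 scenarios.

The deviation costs you only when the competing bid falls strictly between $315.6k and $563.8k; elsewhere both bids give the same outcome.
$745.9k: outcomes coincide → loss $0k.
$463.6k: truthful payoff $0k, deviation payoff −$148k → loss $148k.
$563.4k: truthful payoff $0k, deviation payoff −$247.8k → loss $247.8k.
$472.2k: truthful payoff $0k, deviation payoff −$156.6k → loss $156.6k.
$727.3k: outcomes coincide → loss $0k.
$390.3k: truthful payoff $0k, deviation payoff −$74.7k → loss $74.7k.
$738.1k: outcomes coincide → loss $0k.
Total loss = $148k + $247.8k + $156.6k + $74.7k = $627.1k.

$627.1k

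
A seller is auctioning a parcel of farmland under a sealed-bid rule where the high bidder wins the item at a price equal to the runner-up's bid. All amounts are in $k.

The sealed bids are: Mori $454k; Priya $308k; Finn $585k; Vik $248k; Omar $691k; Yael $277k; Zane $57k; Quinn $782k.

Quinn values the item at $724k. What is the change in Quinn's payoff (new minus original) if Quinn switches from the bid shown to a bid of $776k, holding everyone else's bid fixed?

The highest bid among the other bidders is $691k; Quinn's bid doesn't change that.
Original bid $782k: Quinn is highest, pays the top rival bid $691k; payoff $724k − $691k = $33k.
Alternative bid $776k: Quinn is highest, pays the top rival bid $691k; payoff $724k − $691k = $33k.
Change in payoff = $33k − ($33k) = $0k.

$0k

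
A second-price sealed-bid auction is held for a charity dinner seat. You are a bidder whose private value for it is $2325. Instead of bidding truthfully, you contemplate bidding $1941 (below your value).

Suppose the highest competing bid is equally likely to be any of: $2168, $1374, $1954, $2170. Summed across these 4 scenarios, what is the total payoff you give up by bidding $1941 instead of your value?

The deviation costs you only when the competing bid falls strictly between $1941 and $2325; elsewhere both bids give the same outcome.
$2168: truthful payoff $157, deviation payoff $0 → loss $157.
$1374: outcomes coincide → loss $0.
$1954: truthful payoff $371, deviation payoff $0 → loss $371.
$2170: truthful payoff $155, deviation payoff $0 → loss $155.
Total loss = $157 + $371 + $155 = $683.
In a second-price auction your bid sets only whether you win, not what you pay, so bidding your true value is weakly dominant.

$683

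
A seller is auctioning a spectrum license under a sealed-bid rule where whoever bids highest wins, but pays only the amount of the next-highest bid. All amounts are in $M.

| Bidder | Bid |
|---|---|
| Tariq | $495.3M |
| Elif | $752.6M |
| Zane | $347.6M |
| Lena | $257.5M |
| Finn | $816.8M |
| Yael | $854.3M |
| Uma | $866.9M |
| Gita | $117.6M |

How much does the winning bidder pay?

$854.3M

Highest bid: Uma at $866.9M, so Uma wins.
Second-highest bid: Yael at $854.3M — that is the price the winner pays.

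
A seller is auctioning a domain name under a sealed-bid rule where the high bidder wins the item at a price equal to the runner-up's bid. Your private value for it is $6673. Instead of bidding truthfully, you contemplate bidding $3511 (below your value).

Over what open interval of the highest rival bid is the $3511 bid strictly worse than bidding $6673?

If the competing bid is below $3511, both bids win at the same price — no difference.
If it is above $6673, both bids lose — no difference.
If it lies strictly between $3511 and $6673, bidding your value wins at a price below your value (positive payoff) while bidding $3511 loses (payoff 0).
So the deviation strictly hurts on the open interval ($3511, $6673).
Truthful bidding weakly dominates here: raising your bid can only win items priced above your value, and lowering it can only forfeit items priced below.

($3511, $6673)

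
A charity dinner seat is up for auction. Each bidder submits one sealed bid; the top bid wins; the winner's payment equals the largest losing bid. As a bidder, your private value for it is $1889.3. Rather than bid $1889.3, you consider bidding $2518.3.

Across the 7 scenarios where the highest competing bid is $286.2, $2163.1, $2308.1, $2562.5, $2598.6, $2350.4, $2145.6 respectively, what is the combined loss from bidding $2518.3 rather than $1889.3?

$1410

The deviation costs you only when the competing bid falls strictly between $1889.3 and $2518.3; elsewhere both bids give the same outcome.
$286.2: outcomes coincide → loss $0.
$2163.1: truthful payoff $0, deviation payoff −$273.8 → loss $273.8.
$2308.1: truthful payoff $0, deviation payoff −$418.8 → loss $418.8.
$2562.5: outcomes coincide → loss $0.
$2598.6: outcomes coincide → loss $0.
$2350.4: truthful payoff $0, deviation payoff −$461.1 → loss $461.1.
$2145.6: truthful payoff $0, deviation payoff −$256.3 → loss $256.3.
Total loss = $273.8 + $418.8 + $461.1 + $256.3 = $1410.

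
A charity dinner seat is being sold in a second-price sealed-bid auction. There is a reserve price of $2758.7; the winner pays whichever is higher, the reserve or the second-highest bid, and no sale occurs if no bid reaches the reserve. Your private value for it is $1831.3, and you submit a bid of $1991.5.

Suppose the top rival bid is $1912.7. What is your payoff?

$0

Your bid $1991.5 is the highest bid but falls below the reserve $2758.7, so the item goes unsold. Payoff $0.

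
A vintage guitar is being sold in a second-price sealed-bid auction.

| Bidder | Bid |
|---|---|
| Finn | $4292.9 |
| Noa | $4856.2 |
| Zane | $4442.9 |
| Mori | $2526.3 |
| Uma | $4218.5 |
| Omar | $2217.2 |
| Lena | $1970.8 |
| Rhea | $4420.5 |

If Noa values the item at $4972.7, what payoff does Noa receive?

Highest bid: Noa at $4856.2, so Noa wins.
Second-highest bid: Zane at $4442.9 — that is the price the winner pays.
Noa's payoff = value − price = $4972.7 − $4442.9 = $529.8.

$529.8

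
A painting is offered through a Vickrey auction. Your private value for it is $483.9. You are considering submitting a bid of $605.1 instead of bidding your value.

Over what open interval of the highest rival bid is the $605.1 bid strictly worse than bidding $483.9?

($483.9, $605.1)

If the competing bid is below $483.9, both bids win at the same price — no difference.
If it is above $605.1, both bids lose — no difference.
If it lies strictly between $483.9 and $605.1, bidding your value loses (payoff 0) while bidding $605.1 wins at a price above your value (payoff negative).
So the deviation strictly hurts on the open interval ($483.9, $605.1).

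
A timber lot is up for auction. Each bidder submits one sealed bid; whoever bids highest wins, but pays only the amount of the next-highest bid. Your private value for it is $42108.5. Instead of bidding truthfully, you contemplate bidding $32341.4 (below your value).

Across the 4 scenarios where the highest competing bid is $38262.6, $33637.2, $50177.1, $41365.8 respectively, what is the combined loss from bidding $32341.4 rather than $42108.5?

$13059.9

The deviation costs you only when the competing bid falls strictly between $32341.4 and $42108.5; elsewhere both bids give the same outcome.
$38262.6: truthful payoff $3845.9, deviation payoff $0 → loss $3845.9.
$33637.2: truthful payoff $8471.3, deviation payoff $0 → loss $8471.3.
$50177.1: outcomes coincide → loss $0.
$41365.8: truthful payoff $742.7, deviation payoff $0 → loss $742.7.
Total loss = $3845.9 + $8471.3 + $742.7 = $13059.9.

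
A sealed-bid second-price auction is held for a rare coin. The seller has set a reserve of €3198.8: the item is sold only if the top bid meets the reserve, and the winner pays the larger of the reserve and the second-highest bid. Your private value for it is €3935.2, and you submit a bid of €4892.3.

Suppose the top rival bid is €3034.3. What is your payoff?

Your bid €4892.3 is the highest and exceeds the reserve.
Price = max(second-highest bid, reserve) = max(€3034.3, €3198.8) = €3198.8.
Payoff = €3935.2 − €3198.8 = €736.4.

€736.4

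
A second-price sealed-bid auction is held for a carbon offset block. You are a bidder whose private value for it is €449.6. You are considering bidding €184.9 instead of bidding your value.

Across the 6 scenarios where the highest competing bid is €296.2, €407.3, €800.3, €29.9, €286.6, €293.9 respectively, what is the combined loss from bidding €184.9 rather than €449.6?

€514.4

The deviation costs you only when the competing bid falls strictly between €184.9 and €449.6; elsewhere both bids give the same outcome.
€296.2: truthful payoff €153.4, deviation payoff €0 → loss €153.4.
€407.3: truthful payoff €42.3, deviation payoff €0 → loss €42.3.
€800.3: outcomes coincide → loss €0.
€29.9: outcomes coincide → loss €0.
€286.6: truthful payoff €163, deviation payoff €0 → loss €163.
€293.9: truthful payoff €155.7, deviation payoff €0 → loss €155.7.
Total loss = €153.4 + €42.3 + €163 + €155.7 = €514.4.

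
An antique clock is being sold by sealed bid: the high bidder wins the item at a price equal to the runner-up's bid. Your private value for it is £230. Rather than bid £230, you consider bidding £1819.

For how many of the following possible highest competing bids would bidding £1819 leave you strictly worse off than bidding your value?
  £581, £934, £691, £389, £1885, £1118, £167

The deviation hurts exactly when the highest competing bid lies strictly between £230 and £1819 — overbidding then wins at a price above your value.
£581: inside the interval → strictly worse (loss £351).
£934: inside the interval → strictly worse (loss £704).
£691: inside the interval → strictly worse (loss £461).
£389: inside the interval → strictly worse (loss £159).
£1885: above both → same outcome either way.
£1118: inside the interval → strictly worse (loss £888).
£167: below both → same outcome either way.
Count: 5.

5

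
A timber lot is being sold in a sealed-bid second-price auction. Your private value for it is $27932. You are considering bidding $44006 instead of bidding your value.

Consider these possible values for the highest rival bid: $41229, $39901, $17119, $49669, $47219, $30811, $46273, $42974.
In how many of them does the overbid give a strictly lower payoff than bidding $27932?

The deviation hurts exactly when the highest competing bid lies strictly between $27932 and $44006 — overbidding then wins at a price above your value.
$41229: inside the interval → strictly worse (loss $13297).
$39901: inside the interval → strictly worse (loss $11969).
$17119: below both → same outcome either way.
$49669: above both → same outcome either way.
$47219: above both → same outcome either way.
$30811: inside the interval → strictly worse (loss $2879).
$46273: above both → same outcome either way.
$42974: inside the interval → strictly worse (loss $15042).
Count: 4.

4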